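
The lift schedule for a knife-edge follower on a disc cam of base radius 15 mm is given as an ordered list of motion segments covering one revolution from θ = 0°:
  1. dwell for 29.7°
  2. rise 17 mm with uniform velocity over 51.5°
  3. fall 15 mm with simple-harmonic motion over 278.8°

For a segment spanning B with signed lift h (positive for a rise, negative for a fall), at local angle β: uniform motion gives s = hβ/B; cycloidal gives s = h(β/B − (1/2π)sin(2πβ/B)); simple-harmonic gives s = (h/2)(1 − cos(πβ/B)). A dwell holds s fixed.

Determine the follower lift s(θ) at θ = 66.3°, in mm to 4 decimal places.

seg 1 [0°–29.7°] dwell: s stays 0.0000
seg 2 [29.7°–81.2°] uniform, h=17: θ=66.3° here. β=36.6, B=51.5. 17·36.6/51.5 = 12.0816 → s = 12.0816

12.0816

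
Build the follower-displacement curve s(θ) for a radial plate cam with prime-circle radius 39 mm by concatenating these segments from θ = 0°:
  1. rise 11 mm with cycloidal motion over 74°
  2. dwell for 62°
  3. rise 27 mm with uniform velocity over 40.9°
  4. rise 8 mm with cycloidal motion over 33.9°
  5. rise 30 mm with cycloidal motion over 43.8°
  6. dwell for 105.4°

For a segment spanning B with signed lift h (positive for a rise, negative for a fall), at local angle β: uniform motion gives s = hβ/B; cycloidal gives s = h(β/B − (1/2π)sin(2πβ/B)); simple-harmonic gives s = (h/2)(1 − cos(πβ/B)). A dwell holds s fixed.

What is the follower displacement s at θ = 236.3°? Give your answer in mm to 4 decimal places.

seg 1 [0°–74°] cycloidal, h=11: full span → s += 11 → s = 11.0000
seg 2 [74°–136°] dwell: s stays 11.0000
seg 3 [136°–176.9°] uniform, h=27: full span → s += 27 → s = 38.0000
seg 4 [176.9°–210.8°] cycloidal, h=8: full span → s += 8 → s = 46.0000
seg 5 [210.8°–254.6°] cycloidal, h=30: θ=236.3° here. β=25.5, B=43.8. 30·(0.5822 − sin(2π·0.5822)/(2π)) = 19.8234 → s = 65.8234

65.8234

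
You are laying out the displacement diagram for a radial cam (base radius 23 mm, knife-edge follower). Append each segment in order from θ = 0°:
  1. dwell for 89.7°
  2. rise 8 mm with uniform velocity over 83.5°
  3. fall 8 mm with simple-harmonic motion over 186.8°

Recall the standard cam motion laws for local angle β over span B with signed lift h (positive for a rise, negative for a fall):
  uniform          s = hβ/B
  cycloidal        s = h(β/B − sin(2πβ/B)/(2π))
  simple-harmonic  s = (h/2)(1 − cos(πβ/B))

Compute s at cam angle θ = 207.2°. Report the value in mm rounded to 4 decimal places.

seg 1 [0°–89.7°] dwell: s stays 0.0000
seg 2 [89.7°–173.2°] uniform, h=8: full span → s += 8 → s = 8.0000
seg 3 [173.2°–360°] simple-harmonic, h=-8: θ=207.2° here. β=34, B=186.8. -8/2·(1 − cos(π·0.1820)) = -0.6363 → s = 7.3637

7.3637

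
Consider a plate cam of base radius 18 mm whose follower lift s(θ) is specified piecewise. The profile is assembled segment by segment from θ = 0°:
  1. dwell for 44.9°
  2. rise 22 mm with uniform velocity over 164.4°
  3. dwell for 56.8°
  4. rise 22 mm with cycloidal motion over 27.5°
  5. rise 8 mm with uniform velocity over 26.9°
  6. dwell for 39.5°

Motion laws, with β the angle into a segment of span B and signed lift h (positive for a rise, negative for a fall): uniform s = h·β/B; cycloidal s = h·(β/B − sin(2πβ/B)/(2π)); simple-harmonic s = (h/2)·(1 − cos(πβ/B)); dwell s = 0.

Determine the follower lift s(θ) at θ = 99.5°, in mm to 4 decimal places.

seg 1 [0°–44.9°] dwell: s stays 0.0000
seg 2 [44.9°–209.3°] uniform, h=22: θ=99.5° here. β=54.6, B=164.4. 22·54.6/164.4 = 7.3066 → s = 7.3066

7.3066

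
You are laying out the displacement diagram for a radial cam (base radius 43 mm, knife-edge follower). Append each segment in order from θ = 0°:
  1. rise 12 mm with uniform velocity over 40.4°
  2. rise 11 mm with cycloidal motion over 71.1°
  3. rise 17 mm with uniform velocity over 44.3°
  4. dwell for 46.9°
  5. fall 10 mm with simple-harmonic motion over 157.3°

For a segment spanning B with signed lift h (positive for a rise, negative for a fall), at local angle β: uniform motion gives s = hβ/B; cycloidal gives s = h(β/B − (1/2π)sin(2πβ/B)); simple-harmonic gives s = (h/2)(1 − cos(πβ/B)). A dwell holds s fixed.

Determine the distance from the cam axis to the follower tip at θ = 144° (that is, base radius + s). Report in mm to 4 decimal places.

seg 1 [0°–40.4°] uniform, h=12: full span → s += 12 → s = 12.0000
seg 2 [40.4°–111.5°] cycloidal, h=11: full span → s += 11 → s = 23.0000
seg 3 [111.5°–155.8°] uniform, h=17: θ=144° here. β=32.5, B=44.3. 17·32.5/44.3 = 12.4718 → s = 35.4718
radial distance = base radius + s = 43 + 35.4718 = 78.4718

78.4718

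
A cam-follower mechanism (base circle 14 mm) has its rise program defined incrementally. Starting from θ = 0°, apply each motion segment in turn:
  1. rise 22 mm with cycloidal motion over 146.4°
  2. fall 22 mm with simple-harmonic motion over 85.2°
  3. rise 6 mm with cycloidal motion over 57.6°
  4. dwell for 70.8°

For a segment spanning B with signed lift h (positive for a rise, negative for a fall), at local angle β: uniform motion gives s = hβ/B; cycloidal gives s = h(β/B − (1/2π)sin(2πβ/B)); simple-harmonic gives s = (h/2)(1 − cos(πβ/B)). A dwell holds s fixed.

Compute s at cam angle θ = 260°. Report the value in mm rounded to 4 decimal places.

seg 1 [0°–146.4°] cycloidal, h=22: full span → s += 22 → s = 22.0000
seg 2 [146.4°–231.6°] simple-harmonic, h=-22: full span → s += -22 → s = 0.0000
seg 3 [231.6°–289.2°] cycloidal, h=6: θ=260° here. β=28.4, B=57.6. 6·(0.4931 − sin(2π·0.4931)/(2π)) = 2.9167 → s = 2.9167

2.9167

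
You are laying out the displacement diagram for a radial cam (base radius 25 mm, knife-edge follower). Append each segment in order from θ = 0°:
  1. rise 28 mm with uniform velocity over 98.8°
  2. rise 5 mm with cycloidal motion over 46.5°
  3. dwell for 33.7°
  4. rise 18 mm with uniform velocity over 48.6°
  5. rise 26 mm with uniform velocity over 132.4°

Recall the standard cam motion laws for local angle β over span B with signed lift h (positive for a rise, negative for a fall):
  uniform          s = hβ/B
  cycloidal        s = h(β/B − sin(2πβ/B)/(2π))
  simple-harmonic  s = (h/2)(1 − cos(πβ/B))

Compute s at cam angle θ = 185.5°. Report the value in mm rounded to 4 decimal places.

seg 1 [0°–98.8°] uniform, h=28: full span → s += 28 → s = 28.0000
seg 2 [98.8°–145.3°] cycloidal, h=5: full span → s += 5 → s = 33.0000
seg 3 [145.3°–179°] dwell: s stays 33.0000
seg 4 [179°–227.6°] uniform, h=18: θ=185.5° here. β=6.5, B=48.6. 18·6.5/48.6 = 2.4074 → s = 35.4074

35.4074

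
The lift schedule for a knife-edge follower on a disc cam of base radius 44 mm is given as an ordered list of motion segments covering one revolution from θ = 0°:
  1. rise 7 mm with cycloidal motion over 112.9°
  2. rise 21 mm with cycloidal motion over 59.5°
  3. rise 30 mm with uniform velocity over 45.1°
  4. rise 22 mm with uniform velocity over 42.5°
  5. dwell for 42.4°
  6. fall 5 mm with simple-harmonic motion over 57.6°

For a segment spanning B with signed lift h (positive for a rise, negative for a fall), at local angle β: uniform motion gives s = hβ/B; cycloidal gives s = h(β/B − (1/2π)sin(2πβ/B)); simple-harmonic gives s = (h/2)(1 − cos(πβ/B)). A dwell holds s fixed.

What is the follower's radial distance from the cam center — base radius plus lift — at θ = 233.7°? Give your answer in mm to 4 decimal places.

seg 1 [0°–112.9°] cycloidal, h=7: full span → s += 7 → s = 7.0000
seg 2 [112.9°–172.4°] cycloidal, h=21: full span → s += 21 → s = 28.0000
seg 3 [172.4°–217.5°] uniform, h=30: full span → s += 30 → s = 58.0000
seg 4 [217.5°–260°] uniform, h=22: θ=233.7° here. β=16.2, B=42.5. 22·16.2/42.5 = 8.3859 → s = 66.3859
radial distance = base radius + s = 44 + 66.3859 = 110.3859

110.3859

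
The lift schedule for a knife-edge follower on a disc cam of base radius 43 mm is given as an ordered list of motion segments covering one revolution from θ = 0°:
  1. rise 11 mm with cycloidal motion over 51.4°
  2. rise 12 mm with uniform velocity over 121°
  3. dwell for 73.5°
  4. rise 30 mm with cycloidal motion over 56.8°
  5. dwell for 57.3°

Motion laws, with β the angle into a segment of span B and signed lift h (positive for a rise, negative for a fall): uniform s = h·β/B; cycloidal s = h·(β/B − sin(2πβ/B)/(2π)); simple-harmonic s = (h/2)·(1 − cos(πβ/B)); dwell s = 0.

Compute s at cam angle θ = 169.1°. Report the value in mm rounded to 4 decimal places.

seg 1 [0°–51.4°] cycloidal, h=11: full span → s += 11 → s = 11.0000
seg 2 [51.4°–172.4°] uniform, h=12: θ=169.1° here. β=117.7, B=121. 12·117.7/121 = 11.6727 → s = 22.6727

22.6727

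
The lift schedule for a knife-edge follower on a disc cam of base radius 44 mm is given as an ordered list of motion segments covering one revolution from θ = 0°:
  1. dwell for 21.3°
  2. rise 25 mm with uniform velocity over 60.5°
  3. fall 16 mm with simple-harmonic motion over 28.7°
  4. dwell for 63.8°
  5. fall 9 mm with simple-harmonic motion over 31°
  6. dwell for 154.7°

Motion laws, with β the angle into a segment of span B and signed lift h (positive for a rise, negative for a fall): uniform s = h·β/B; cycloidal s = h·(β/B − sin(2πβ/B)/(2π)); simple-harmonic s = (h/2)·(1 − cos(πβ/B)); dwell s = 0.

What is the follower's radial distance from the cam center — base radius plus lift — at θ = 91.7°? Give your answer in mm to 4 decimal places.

seg 1 [0°–21.3°] dwell: s stays 0.0000
seg 2 [21.3°–81.8°] uniform, h=25: full span → s += 25 → s = 25.0000
seg 3 [81.8°–110.5°] simple-harmonic, h=-16: θ=91.7° here. β=9.9, B=28.7. -16/2·(1 − cos(π·0.3449)) = -4.2554 → s = 20.7446
radial distance = base radius + s = 44 + 20.7446 = 64.7446

64.7446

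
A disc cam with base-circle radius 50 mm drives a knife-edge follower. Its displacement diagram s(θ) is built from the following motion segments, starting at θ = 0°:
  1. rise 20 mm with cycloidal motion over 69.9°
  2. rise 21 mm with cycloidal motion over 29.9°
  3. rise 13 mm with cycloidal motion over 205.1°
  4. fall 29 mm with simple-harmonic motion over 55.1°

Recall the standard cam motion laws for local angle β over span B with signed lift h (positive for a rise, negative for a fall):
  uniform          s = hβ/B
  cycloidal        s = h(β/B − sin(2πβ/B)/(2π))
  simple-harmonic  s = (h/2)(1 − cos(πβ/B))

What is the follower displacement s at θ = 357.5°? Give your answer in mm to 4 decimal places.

seg 1 [0°–69.9°] cycloidal, h=20: full span → s += 20 → s = 20.0000
seg 2 [69.9°–99.8°] cycloidal, h=21: full span → s += 21 → s = 41.0000
seg 3 [99.8°–304.9°] cycloidal, h=13: full span → s += 13 → s = 54.0000
seg 4 [304.9°–360°] simple-harmonic, h=-29: θ=357.5° here. β=52.6, B=55.1. -29/2·(1 − cos(π·0.9546)) = -28.8529 → s = 25.1471

25.1471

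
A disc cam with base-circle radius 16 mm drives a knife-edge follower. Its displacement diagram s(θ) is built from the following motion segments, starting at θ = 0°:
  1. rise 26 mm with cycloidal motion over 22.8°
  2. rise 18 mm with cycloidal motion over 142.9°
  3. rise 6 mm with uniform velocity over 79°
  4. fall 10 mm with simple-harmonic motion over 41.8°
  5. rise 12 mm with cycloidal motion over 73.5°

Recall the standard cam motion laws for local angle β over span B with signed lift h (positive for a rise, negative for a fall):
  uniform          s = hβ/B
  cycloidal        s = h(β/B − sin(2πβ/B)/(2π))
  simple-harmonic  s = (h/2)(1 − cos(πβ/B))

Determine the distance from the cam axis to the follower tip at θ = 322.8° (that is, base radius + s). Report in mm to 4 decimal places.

seg 1 [0°–22.8°] cycloidal, h=26: full span → s += 26 → s = 26.0000
seg 2 [22.8°–165.7°] cycloidal, h=18: full span → s += 18 → s = 44.0000
seg 3 [165.7°–244.7°] uniform, h=6: full span → s += 6 → s = 50.0000
seg 4 [244.7°–286.5°] simple-harmonic, h=-10: full span → s += -10 → s = 40.0000
seg 5 [286.5°–360°] cycloidal, h=12: θ=322.8° here. β=36.3, B=73.5. 12·(0.4939 − sin(2π·0.4939)/(2π)) = 5.8531 → s = 45.8531
radial distance = base radius + s = 16 + 45.8531 = 61.8531

61.8531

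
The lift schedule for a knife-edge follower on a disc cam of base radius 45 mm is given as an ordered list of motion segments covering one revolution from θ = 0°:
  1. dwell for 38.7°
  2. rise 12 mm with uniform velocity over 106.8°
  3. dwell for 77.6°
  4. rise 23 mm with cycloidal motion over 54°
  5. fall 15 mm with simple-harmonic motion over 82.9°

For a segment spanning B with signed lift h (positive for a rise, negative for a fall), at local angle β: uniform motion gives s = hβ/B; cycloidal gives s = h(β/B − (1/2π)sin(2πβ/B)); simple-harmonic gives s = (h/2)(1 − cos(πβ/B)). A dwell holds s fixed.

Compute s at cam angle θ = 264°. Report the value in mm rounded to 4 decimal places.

seg 1 [0°–38.7°] dwell: s stays 0.0000
seg 2 [38.7°–145.5°] uniform, h=12: full span → s += 12 → s = 12.0000
seg 3 [145.5°–223.1°] dwell: s stays 12.0000
seg 4 [223.1°–277.1°] cycloidal, h=23: θ=264° here. β=40.9, B=54. 23·(0.7574 − sin(2π·0.7574)/(2π)) = 21.0770 → s = 33.0770

33.0770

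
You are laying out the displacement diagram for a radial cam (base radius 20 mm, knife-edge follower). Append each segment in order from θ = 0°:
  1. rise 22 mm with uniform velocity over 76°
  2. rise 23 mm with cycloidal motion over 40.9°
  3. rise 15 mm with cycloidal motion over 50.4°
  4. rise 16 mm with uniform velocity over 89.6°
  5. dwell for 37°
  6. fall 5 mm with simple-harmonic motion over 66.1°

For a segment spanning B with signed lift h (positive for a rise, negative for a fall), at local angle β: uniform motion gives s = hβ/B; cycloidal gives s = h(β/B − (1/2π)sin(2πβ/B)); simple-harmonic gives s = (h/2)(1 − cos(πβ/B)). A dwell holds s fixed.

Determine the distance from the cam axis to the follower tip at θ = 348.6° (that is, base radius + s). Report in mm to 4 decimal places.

seg 1 [0°–76°] uniform, h=22: full span → s += 22 → s = 22.0000
seg 2 [76°–116.9°] cycloidal, h=23: full span → s += 23 → s = 45.0000
seg 3 [116.9°–167.3°] cycloidal, h=15: full span → s += 15 → s = 60.0000
seg 4 [167.3°–256.9°] uniform, h=16: full span → s += 16 → s = 76.0000
seg 5 [256.9°–293.9°] dwell: s stays 76.0000
seg 6 [293.9°–360°] simple-harmonic, h=-5: θ=348.6° here. β=54.7, B=66.1. -5/2·(1 − cos(π·0.8275)) = -4.6419 → s = 71.3581
radial distance = base radius + s = 20 + 71.3581 = 91.3581

91.3581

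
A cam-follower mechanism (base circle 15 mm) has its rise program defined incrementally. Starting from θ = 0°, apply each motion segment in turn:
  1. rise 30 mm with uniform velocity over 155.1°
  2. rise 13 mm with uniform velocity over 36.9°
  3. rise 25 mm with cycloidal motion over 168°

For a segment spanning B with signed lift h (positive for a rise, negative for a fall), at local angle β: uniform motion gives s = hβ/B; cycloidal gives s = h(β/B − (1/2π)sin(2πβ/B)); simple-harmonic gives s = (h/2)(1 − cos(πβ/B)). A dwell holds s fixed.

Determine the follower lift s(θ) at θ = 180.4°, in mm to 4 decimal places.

seg 1 [0°–155.1°] uniform, h=30: full span → s += 30 → s = 30.0000
seg 2 [155.1°–192°] uniform, h=13: θ=180.4° here. β=25.3, B=36.9. 13·25.3/36.9 = 8.9133 → s = 38.9133

38.9133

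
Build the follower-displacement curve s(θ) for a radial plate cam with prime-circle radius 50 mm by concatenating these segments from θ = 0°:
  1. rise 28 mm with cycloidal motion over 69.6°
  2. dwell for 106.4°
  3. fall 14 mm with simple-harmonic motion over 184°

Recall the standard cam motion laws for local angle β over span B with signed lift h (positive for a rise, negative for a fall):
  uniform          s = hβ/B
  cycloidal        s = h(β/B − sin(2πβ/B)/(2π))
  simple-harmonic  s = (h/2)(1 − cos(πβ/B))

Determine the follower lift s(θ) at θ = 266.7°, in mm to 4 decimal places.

seg 1 [0°–69.6°] cycloidal, h=28: full span → s += 28 → s = 28.0000
seg 2 [69.6°–176°] dwell: s stays 28.0000
seg 3 [176°–360°] simple-harmonic, h=-14: θ=266.7° here. β=90.7, B=184. -14/2·(1 − cos(π·0.4929)) = -6.8446 → s = 21.1554

21.1554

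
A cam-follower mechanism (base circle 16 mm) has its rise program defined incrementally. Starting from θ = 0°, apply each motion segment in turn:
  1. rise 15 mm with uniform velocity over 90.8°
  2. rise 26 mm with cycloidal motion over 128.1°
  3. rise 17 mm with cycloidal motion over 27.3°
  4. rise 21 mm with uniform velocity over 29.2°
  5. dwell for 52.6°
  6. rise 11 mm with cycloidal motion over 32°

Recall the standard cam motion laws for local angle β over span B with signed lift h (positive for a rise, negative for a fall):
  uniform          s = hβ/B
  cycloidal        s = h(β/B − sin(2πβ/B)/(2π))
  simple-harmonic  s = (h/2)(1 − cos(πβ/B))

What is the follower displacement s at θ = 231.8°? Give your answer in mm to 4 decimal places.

seg 1 [0°–90.8°] uniform, h=15: full span → s += 15 → s = 15.0000
seg 2 [90.8°–218.9°] cycloidal, h=26: full span → s += 26 → s = 41.0000
seg 3 [218.9°–246.2°] cycloidal, h=17: θ=231.8° here. β=12.9, B=27.3. 17·(0.4725 − sin(2π·0.4725)/(2π)) = 7.5682 → s = 48.5682

48.5682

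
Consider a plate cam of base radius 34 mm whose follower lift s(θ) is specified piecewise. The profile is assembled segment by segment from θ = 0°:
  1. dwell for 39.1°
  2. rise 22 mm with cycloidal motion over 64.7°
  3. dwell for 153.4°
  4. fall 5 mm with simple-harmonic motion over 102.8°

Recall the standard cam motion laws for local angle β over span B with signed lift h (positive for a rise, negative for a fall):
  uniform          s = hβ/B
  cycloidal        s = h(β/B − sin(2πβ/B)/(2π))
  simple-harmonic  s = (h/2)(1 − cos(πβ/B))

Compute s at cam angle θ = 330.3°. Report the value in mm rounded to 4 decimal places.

seg 1 [0°–39.1°] dwell: s stays 0.0000
seg 2 [39.1°–103.8°] cycloidal, h=22: full span → s += 22 → s = 22.0000
seg 3 [103.8°–257.2°] dwell: s stays 22.0000
seg 4 [257.2°–360°] simple-harmonic, h=-5: θ=330.3° here. β=73.1, B=102.8. -5/2·(1 − cos(π·0.7111)) = -4.0390 → s = 17.9610

17.9610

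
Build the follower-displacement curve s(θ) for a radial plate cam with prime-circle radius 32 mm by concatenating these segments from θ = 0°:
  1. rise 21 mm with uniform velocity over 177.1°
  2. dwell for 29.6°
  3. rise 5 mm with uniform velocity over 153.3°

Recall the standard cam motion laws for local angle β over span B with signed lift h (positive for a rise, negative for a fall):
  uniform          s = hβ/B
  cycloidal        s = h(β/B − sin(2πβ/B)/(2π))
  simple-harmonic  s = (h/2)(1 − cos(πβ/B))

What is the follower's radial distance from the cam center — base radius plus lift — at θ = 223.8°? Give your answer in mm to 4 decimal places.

seg 1 [0°–177.1°] uniform, h=21: full span → s += 21 → s = 21.0000
seg 2 [177.1°–206.7°] dwell: s stays 21.0000
seg 3 [206.7°–360°] uniform, h=5: θ=223.8° here. β=17.1, B=153.3. 5·17.1/153.3 = 0.5577 → s = 21.5577
radial distance = base radius + s = 32 + 21.5577 = 53.5577

53.5577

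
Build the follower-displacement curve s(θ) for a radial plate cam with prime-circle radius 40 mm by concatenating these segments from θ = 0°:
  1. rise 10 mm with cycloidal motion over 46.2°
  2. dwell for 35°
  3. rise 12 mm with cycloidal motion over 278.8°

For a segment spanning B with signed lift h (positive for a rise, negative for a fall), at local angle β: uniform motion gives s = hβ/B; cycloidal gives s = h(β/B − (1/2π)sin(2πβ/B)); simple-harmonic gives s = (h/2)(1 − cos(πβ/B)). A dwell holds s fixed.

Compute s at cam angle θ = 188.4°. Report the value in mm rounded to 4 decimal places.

seg 1 [0°–46.2°] cycloidal, h=10: full span → s += 10 → s = 10.0000
seg 2 [46.2°–81.2°] dwell: s stays 10.0000
seg 3 [81.2°–360°] cycloidal, h=12: θ=188.4° here. β=107.2, B=278.8. 12·(0.3845 − sin(2π·0.3845)/(2π)) = 3.3466 → s = 13.3466

13.3466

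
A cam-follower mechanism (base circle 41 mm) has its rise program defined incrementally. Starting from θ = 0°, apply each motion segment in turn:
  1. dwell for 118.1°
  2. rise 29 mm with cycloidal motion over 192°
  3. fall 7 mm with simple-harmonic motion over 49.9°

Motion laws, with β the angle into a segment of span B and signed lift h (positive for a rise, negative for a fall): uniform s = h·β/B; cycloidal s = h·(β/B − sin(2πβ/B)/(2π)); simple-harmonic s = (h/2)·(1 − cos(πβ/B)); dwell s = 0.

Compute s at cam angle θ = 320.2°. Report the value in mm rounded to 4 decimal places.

seg 1 [0°–118.1°] dwell: s stays 0.0000
seg 2 [118.1°–310.1°] cycloidal, h=29: full span → s += 29 → s = 29.0000
seg 3 [310.1°–360°] simple-harmonic, h=-7: θ=320.2° here. β=10.1, B=49.9. -7/2·(1 − cos(π·0.2024)) = -0.6841 → s = 28.3159

28.3159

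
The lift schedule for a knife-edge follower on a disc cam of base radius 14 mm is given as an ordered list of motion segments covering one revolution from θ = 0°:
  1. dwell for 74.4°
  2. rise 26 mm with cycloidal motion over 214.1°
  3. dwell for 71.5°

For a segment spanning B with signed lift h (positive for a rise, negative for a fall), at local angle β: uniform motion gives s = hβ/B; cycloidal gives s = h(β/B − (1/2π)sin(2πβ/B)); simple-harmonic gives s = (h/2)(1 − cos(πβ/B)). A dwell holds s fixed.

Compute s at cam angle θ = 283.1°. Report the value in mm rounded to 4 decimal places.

seg 1 [0°–74.4°] dwell: s stays 0.0000
seg 2 [74.4°–288.5°] cycloidal, h=26: θ=283.1° here. β=208.7, B=214.1. 26·(0.9748 − sin(2π·0.9748)/(2π)) = 25.9973 → s = 25.9973

25.9973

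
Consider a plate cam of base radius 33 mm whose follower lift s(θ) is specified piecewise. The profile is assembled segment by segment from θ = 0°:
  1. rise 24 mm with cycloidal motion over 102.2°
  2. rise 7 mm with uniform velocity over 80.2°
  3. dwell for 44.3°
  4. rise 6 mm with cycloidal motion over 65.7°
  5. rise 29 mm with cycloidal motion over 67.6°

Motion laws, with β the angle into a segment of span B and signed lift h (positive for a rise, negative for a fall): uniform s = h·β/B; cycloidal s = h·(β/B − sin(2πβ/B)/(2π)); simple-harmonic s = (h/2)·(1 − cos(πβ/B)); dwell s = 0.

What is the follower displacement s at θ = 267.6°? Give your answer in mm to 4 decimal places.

seg 1 [0°–102.2°] cycloidal, h=24: full span → s += 24 → s = 24.0000
seg 2 [102.2°–182.4°] uniform, h=7: full span → s += 7 → s = 31.0000
seg 3 [182.4°–226.7°] dwell: s stays 31.0000
seg 4 [226.7°–292.4°] cycloidal, h=6: θ=267.6° here. β=40.9, B=65.7. 6·(0.6225 − sin(2π·0.6225)/(2π)) = 4.3998 → s = 35.3998

35.3998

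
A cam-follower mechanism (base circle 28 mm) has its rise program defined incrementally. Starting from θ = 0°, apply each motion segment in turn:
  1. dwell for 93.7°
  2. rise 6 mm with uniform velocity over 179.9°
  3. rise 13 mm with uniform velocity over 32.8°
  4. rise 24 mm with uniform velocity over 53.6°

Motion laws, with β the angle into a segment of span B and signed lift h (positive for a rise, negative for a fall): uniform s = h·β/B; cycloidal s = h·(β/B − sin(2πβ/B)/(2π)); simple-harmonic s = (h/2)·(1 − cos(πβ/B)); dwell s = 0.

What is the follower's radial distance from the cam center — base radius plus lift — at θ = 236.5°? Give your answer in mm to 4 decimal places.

seg 1 [0°–93.7°] dwell: s stays 0.0000
seg 2 [93.7°–273.6°] uniform, h=6: θ=236.5° here. β=142.8, B=179.9. 6·142.8/179.9 = 4.7626 → s = 4.7626
radial distance = base radius + s = 28 + 4.7626 = 32.7626

32.7626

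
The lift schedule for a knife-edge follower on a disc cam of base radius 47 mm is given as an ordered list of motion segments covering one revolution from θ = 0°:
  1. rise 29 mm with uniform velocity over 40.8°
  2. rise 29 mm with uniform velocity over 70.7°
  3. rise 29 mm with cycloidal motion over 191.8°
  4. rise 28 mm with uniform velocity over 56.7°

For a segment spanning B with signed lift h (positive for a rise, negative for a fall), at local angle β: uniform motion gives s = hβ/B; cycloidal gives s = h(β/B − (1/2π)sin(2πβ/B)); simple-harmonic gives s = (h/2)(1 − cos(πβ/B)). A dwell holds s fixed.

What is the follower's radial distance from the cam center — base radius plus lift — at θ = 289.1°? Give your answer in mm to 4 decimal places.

seg 1 [0°–40.8°] uniform, h=29: full span → s += 29 → s = 29.0000
seg 2 [40.8°–111.5°] uniform, h=29: full span → s += 29 → s = 58.0000
seg 3 [111.5°–303.3°] cycloidal, h=29: θ=289.1° here. β=177.6, B=191.8. 29·(0.9260 − sin(2π·0.9260)/(2π)) = 28.9234 → s = 86.9234
radial distance = base radius + s = 47 + 86.9234 = 133.9234

133.9234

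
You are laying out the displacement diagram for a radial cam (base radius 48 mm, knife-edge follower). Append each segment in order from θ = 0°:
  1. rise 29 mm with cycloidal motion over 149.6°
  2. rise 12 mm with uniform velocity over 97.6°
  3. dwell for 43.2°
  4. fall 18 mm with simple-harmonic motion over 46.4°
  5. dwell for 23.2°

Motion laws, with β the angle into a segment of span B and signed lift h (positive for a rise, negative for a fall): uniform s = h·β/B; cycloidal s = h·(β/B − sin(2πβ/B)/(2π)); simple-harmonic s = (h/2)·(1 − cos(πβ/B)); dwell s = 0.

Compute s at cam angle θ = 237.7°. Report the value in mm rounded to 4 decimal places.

seg 1 [0°–149.6°] cycloidal, h=29: full span → s += 29 → s = 29.0000
seg 2 [149.6°–247.2°] uniform, h=12: θ=237.7° here. β=88.1, B=97.6. 12·88.1/97.6 = 10.8320 → s = 39.8320

39.8320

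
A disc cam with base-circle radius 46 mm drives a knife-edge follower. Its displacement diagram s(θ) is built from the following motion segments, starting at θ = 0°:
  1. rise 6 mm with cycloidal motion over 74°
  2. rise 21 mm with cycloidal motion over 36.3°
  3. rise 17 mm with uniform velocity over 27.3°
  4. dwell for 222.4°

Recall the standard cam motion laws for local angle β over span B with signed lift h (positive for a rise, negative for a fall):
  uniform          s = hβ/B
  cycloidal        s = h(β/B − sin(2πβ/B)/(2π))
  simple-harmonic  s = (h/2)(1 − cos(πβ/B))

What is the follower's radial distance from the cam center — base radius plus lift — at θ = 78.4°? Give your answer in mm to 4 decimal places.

seg 1 [0°–74°] cycloidal, h=6: full span → s += 6 → s = 6.0000
seg 2 [74°–110.3°] cycloidal, h=21: θ=78.4° here. β=4.4, B=36.3. 21·(0.1212 − sin(2π·0.1212)/(2π)) = 0.2390 → s = 6.2390
radial distance = base radius + s = 46 + 6.2390 = 52.2390

52.2390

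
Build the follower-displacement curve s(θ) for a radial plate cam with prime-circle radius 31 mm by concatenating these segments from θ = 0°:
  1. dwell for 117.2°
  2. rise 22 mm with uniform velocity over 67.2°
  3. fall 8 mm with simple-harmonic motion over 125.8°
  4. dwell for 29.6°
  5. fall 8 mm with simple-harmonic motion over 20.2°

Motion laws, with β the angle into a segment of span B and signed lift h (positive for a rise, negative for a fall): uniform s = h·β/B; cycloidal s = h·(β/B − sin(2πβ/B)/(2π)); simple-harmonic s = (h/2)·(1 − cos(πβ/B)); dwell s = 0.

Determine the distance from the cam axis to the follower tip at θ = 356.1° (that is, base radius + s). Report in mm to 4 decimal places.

seg 1 [0°–117.2°] dwell: s stays 0.0000
seg 2 [117.2°–184.4°] uniform, h=22: full span → s += 22 → s = 22.0000
seg 3 [184.4°–310.2°] simple-harmonic, h=-8: full span → s += -8 → s = 14.0000
seg 4 [310.2°–339.8°] dwell: s stays 14.0000
seg 5 [339.8°–360°] simple-harmonic, h=-8: θ=356.1° here. β=16.3, B=20.2. -8/2·(1 − cos(π·0.8069)) = -7.2865 → s = 6.7135
radial distance = base radius + s = 31 + 6.7135 = 37.7135

37.7135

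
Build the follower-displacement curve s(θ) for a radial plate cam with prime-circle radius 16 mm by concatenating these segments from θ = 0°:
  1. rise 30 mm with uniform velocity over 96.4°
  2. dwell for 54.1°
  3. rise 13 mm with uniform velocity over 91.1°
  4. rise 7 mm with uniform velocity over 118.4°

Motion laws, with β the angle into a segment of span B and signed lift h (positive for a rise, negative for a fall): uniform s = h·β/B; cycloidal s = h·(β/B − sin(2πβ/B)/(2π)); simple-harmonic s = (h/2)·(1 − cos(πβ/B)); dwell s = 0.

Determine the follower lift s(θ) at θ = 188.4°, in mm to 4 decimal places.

seg 1 [0°–96.4°] uniform, h=30: full span → s += 30 → s = 30.0000
seg 2 [96.4°–150.5°] dwell: s stays 30.0000
seg 3 [150.5°–241.6°] uniform, h=13: θ=188.4° here. β=37.9, B=91.1. 13·37.9/91.1 = 5.4083 → s = 35.4083

35.4083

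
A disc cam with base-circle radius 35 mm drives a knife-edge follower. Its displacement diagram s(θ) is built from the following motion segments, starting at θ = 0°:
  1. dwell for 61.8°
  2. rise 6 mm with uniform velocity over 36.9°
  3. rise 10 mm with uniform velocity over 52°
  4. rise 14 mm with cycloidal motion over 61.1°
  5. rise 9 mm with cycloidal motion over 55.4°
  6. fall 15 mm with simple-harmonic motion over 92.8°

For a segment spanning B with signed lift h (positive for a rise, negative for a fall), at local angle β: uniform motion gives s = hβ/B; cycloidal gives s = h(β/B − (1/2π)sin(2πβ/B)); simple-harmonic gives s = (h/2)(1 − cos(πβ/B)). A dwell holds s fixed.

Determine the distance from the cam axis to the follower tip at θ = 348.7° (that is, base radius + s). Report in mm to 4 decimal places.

seg 1 [0°–61.8°] dwell: s stays 0.0000
seg 2 [61.8°–98.7°] uniform, h=6: full span → s += 6 → s = 6.0000
seg 3 [98.7°–150.7°] uniform, h=10: full span → s += 10 → s = 16.0000
seg 4 [150.7°–211.8°] cycloidal, h=14: full span → s += 14 → s = 30.0000
seg 5 [211.8°–267.2°] cycloidal, h=9: full span → s += 9 → s = 39.0000
seg 6 [267.2°–360°] simple-harmonic, h=-15: θ=348.7° here. β=81.5, B=92.8. -15/2·(1 − cos(π·0.8782)) = -14.4579 → s = 24.5421
radial distance = base radius + s = 35 + 24.5421 = 59.5421

59.5421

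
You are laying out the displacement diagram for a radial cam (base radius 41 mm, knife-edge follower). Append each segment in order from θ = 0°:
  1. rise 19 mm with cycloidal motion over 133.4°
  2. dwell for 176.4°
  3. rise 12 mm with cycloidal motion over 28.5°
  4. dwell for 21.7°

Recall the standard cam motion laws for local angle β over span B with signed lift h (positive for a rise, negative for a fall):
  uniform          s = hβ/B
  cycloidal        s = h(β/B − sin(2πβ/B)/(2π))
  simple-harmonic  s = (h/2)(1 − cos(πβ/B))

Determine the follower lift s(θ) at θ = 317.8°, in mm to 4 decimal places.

seg 1 [0°–133.4°] cycloidal, h=19: full span → s += 19 → s = 19.0000
seg 2 [133.4°–309.8°] dwell: s stays 19.0000
seg 3 [309.8°–338.3°] cycloidal, h=12: θ=317.8° here. β=8, B=28.5. 12·(0.2807 − sin(2π·0.2807)/(2π)) = 1.4940 → s = 20.4940

20.4940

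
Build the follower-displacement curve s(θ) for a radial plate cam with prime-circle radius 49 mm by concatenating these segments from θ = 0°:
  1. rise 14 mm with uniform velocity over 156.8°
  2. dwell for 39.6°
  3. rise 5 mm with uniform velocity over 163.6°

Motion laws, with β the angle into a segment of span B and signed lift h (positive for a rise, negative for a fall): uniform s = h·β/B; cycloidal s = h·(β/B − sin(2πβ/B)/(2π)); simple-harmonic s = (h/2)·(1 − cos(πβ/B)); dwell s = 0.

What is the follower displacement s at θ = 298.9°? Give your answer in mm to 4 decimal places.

seg 1 [0°–156.8°] uniform, h=14: full span → s += 14 → s = 14.0000
seg 2 [156.8°–196.4°] dwell: s stays 14.0000
seg 3 [196.4°–360°] uniform, h=5: θ=298.9° here. β=102.5, B=163.6. 5·102.5/163.6 = 3.1326 → s = 17.1326

17.1326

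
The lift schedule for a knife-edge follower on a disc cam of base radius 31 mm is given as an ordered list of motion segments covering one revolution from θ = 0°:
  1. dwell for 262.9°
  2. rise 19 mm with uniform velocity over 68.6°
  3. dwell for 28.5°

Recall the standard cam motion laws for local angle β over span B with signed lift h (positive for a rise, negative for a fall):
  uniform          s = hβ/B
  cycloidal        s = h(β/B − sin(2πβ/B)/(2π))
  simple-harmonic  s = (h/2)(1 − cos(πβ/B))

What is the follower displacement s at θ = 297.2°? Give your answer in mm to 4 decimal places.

seg 1 [0°–262.9°] dwell: s stays 0.0000
seg 2 [262.9°–331.5°] uniform, h=19: θ=297.2° here. β=34.3, B=68.6. 19·34.3/68.6 = 9.5000 → s = 9.5000

9.5000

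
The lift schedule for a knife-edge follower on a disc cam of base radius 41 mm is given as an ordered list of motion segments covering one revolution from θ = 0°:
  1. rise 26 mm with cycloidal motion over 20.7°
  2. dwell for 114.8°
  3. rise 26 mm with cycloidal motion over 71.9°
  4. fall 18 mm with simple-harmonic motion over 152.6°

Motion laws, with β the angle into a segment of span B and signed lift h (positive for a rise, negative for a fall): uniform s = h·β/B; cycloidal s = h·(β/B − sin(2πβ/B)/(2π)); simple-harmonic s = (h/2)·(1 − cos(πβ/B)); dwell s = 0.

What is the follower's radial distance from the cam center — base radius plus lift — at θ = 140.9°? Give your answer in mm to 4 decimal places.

seg 1 [0°–20.7°] cycloidal, h=26: full span → s += 26 → s = 26.0000
seg 2 [20.7°–135.5°] dwell: s stays 26.0000
seg 3 [135.5°–207.4°] cycloidal, h=26: θ=140.9° here. β=5.4, B=71.9. 26·(0.0751 − sin(2π·0.0751)/(2π)) = 0.0717 → s = 26.0717
radial distance = base radius + s = 41 + 26.0717 = 67.0717

67.0717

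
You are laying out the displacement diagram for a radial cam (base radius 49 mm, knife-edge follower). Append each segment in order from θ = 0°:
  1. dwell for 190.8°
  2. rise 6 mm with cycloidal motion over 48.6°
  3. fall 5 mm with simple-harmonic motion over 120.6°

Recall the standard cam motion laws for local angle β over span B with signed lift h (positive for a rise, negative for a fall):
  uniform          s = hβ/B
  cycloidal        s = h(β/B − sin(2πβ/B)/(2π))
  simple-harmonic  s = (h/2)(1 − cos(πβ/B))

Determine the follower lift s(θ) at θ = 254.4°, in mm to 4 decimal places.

seg 1 [0°–190.8°] dwell: s stays 0.0000
seg 2 [190.8°–239.4°] cycloidal, h=6: full span → s += 6 → s = 6.0000
seg 3 [239.4°–360°] simple-harmonic, h=-5: θ=254.4° here. β=15, B=120.6. -5/2·(1 − cos(π·0.1244)) = -0.1884 → s = 5.8116

5.8116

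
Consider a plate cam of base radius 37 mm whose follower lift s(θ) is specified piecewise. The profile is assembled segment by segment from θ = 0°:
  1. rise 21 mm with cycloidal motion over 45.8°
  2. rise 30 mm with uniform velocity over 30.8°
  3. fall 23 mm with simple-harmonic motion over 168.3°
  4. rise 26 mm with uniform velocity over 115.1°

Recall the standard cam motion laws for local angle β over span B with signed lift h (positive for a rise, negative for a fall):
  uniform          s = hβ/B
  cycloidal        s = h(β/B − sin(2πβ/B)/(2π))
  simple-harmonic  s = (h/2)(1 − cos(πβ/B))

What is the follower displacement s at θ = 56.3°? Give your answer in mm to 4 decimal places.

seg 1 [0°–45.8°] cycloidal, h=21: full span → s += 21 → s = 21.0000
seg 2 [45.8°–76.6°] uniform, h=30: θ=56.3° here. β=10.5, B=30.8. 30·10.5/30.8 = 10.2273 → s = 31.2273

31.2273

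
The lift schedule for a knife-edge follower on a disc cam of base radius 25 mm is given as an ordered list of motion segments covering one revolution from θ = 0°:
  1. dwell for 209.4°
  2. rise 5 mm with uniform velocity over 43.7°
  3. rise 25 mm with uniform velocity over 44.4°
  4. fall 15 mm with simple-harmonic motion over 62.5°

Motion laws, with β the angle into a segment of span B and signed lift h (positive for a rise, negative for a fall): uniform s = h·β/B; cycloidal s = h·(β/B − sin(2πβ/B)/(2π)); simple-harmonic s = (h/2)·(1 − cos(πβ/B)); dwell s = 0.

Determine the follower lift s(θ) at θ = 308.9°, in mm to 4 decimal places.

seg 1 [0°–209.4°] dwell: s stays 0.0000
seg 2 [209.4°–253.1°] uniform, h=5: full span → s += 5 → s = 5.0000
seg 3 [253.1°–297.5°] uniform, h=25: full span → s += 25 → s = 30.0000
seg 4 [297.5°–360°] simple-harmonic, h=-15: θ=308.9° here. β=11.4, B=62.5. -15/2·(1 − cos(π·0.1824)) = -1.1980 → s = 28.8020

28.8020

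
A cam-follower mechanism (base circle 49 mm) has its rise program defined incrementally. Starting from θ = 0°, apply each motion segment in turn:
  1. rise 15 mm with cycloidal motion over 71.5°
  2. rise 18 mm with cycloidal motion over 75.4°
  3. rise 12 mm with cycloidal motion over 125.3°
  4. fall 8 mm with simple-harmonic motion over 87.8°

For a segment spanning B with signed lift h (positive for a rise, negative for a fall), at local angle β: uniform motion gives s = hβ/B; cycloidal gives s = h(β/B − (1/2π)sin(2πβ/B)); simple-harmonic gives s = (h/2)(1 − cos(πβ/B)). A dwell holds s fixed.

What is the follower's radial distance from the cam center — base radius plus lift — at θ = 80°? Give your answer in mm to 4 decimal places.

seg 1 [0°–71.5°] cycloidal, h=15: full span → s += 15 → s = 15.0000
seg 2 [71.5°–146.9°] cycloidal, h=18: θ=80° here. β=8.5, B=75.4. 18·(0.1127 − sin(2π·0.1127)/(2π)) = 0.1655 → s = 15.1655
radial distance = base radius + s = 49 + 15.1655 = 64.1655

64.1655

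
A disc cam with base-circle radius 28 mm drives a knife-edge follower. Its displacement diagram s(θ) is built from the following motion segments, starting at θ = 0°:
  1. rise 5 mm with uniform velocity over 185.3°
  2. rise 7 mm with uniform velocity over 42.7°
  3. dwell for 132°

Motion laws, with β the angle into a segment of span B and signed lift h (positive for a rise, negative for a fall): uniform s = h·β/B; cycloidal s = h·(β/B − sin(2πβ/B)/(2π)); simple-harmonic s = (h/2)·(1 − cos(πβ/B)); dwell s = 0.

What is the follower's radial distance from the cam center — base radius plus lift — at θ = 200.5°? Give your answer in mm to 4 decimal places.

seg 1 [0°–185.3°] uniform, h=5: full span → s += 5 → s = 5.0000
seg 2 [185.3°–228°] uniform, h=7: θ=200.5° here. β=15.2, B=42.7. 7·15.2/42.7 = 2.4918 → s = 7.4918
radial distance = base radius + s = 28 + 7.4918 = 35.4918

35.4918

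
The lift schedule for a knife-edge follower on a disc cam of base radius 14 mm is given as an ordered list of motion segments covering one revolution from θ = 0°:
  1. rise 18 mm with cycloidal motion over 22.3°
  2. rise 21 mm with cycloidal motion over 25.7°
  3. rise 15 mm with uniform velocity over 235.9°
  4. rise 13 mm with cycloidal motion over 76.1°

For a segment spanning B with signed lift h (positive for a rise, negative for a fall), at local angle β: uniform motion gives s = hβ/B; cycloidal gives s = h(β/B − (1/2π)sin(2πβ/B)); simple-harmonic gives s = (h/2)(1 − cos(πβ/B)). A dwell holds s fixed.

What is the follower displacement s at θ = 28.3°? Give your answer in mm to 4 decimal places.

seg 1 [0°–22.3°] cycloidal, h=18: full span → s += 18 → s = 18.0000
seg 2 [22.3°–48°] cycloidal, h=21: θ=28.3° here. β=6, B=25.7. 21·(0.2335 − sin(2π·0.2335)/(2π)) = 1.5785 → s = 19.5785

19.5785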